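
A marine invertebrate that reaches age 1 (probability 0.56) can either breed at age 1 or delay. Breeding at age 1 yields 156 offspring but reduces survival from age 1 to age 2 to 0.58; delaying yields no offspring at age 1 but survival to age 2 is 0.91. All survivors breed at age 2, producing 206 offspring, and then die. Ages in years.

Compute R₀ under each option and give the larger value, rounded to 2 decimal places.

breed at age 1: R₀ = 0.56 × (156 + 0.58 × 206) = 0.56 × 275.4800 = 154.2688
delay to age 2: R₀ = 0.56 × (0.91 × 206) = 0.56 × 187.4600 = 104.9776
Higher: breed at age 1 (154.2688).

154.27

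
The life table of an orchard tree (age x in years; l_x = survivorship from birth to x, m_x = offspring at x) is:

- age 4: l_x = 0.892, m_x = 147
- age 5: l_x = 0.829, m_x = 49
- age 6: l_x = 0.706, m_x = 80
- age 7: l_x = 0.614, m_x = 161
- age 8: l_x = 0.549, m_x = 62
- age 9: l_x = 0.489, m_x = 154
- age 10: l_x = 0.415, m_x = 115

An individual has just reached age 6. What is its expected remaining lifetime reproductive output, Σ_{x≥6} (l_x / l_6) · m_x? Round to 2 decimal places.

l_6 = 0.706. Conditional survival from age 6 to x is l_x / l_6.
  x=6: (0.706/0.706) × 80 = 80.0000
  x=7: (0.614/0.706) × 161 = 140.0198
  x=8: (0.549/0.706) × 62 = 48.2125
  x=9: (0.489/0.706) × 154 = 106.6657
  x=10: (0.415/0.706) × 115 = 67.5992
Sum = 80.0000 + 140.0198 + 48.2125 + 106.6657 + 67.5992 = 442.4972

442.50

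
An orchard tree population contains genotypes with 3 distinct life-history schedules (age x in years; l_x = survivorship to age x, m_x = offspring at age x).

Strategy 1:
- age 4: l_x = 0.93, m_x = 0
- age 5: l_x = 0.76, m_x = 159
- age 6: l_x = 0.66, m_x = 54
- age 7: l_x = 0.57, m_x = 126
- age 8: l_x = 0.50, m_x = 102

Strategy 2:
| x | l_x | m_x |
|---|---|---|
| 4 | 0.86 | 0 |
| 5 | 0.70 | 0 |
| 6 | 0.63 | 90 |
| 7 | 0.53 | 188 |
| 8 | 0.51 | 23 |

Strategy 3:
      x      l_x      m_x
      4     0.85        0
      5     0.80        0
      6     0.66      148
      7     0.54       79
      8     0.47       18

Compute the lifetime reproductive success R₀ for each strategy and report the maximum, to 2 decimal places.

279.30

Strategy 1: R₀ = 0.93×0 + 0.76×159 + 0.66×54 + 0.57×126 + 0.50×102 = 279.3000
Strategy 2: R₀ = 0.86×0 + 0.70×0 + 0.63×90 + 0.53×188 + 0.51×23 = 168.0700
Strategy 3: R₀ = 0.85×0 + 0.80×0 + 0.66×148 + 0.54×79 + 0.47×18 = 148.8000
Highest R₀: strategy 1 with 279.3000.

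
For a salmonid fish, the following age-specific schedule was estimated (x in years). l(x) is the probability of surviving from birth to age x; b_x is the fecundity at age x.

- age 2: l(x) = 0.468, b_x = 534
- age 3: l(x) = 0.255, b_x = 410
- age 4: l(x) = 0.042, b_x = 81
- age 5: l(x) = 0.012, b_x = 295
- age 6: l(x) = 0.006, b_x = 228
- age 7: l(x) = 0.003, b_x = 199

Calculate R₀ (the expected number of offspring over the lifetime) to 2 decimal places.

R₀ = Σ l(x) b_x:
  age 2: 0.468 × 534 = 249.9120
  age 3: 0.255 × 410 = 104.5500
  age 4: 0.042 × 81 = 3.4020
  age 5: 0.012 × 295 = 3.5400
  age 6: 0.006 × 228 = 1.3680
  age 7: 0.003 × 199 = 0.5970
R₀ = 249.9120 + 104.5500 + 3.4020 + 3.5400 + 1.3680 + 0.5970 = 363.3690

363.37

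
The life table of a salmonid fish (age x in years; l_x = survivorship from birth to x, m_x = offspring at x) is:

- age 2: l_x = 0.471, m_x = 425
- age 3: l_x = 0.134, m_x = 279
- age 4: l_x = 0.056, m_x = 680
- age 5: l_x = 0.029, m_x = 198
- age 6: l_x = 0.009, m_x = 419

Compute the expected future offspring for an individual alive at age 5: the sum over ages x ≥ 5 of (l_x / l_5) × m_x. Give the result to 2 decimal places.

l_5 = 0.029. Conditional survival from age 5 to x is l_x / l_5.
  x=5: (0.029/0.029) × 198 = 198.0000
  x=6: (0.009/0.029) × 419 = 130.0345
Sum = 198.0000 + 130.0345 = 328.0345

328.03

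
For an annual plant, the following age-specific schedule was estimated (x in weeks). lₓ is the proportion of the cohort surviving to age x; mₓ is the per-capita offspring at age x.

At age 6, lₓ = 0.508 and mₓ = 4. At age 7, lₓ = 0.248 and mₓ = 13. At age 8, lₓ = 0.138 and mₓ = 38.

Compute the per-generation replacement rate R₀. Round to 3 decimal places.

R₀ = Σ lₓ mₓ:
  age 6: 0.508 × 4 = 2.0320
  age 7: 0.248 × 13 = 3.2240
  age 8: 0.138 × 38 = 5.2440
R₀ = 2.0320 + 3.2240 + 5.2440 = 10.5000

10.500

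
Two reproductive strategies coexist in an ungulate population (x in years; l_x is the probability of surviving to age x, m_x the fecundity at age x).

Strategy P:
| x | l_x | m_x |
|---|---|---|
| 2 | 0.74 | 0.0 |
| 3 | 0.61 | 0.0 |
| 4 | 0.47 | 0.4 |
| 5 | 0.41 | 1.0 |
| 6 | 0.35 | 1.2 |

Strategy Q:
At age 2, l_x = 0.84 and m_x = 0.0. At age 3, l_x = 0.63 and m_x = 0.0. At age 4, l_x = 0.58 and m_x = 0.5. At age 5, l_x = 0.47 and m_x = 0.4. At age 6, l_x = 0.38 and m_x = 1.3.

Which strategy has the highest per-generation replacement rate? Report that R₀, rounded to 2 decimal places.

Strategy P: R₀ = 0.74×0.0 + 0.61×0.0 + 0.47×0.4 + 0.41×1.0 + 0.35×1.2 = 1.0180
Strategy Q: R₀ = 0.84×0.0 + 0.63×0.0 + 0.58×0.5 + 0.47×0.4 + 0.38×1.3 = 0.9720
Highest R₀: strategy P with 1.0180.

1.02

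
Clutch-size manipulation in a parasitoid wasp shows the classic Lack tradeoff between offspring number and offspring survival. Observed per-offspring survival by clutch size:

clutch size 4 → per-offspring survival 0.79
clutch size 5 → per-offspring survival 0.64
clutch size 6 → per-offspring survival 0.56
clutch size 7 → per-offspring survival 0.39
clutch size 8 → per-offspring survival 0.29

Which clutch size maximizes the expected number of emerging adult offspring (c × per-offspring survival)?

6

Expected emerging adult offspring = c × s(c):
  c=4: 4 × 0.79 = 3.160
  c=5: 5 × 0.64 = 3.200
  c=6: 6 × 0.56 = 3.360
  c=7: 7 × 0.39 = 2.730
  c=8: 8 × 0.29 = 2.320
Maximum at c = 6 (3.360 emerging adult offspring).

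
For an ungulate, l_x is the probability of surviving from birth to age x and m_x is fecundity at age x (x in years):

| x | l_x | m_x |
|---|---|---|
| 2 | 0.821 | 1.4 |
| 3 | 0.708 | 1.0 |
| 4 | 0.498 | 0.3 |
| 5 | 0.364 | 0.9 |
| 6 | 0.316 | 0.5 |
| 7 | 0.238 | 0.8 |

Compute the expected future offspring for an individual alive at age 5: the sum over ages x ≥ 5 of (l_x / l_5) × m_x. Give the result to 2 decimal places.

l_5 = 0.364. Conditional survival from age 5 to x is l_x / l_5.
  x=5: (0.364/0.364) × 0.9 = 0.9000
  x=6: (0.316/0.364) × 0.5 = 0.4341
  x=7: (0.238/0.364) × 0.8 = 0.5231
Sum = 0.9000 + 0.4341 + 0.5231 = 1.8571

1.86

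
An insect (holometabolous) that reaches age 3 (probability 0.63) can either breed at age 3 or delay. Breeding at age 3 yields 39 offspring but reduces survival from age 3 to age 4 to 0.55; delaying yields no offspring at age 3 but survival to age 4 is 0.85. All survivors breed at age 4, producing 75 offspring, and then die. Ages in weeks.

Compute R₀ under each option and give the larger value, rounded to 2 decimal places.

50.56

breed at age 3: R₀ = 0.63 × (39 + 0.55 × 75) = 0.63 × 80.2500 = 50.5575
delay to age 4: R₀ = 0.63 × (0.85 × 75) = 0.63 × 63.7500 = 40.1625
Higher: breed at age 3 (50.5575).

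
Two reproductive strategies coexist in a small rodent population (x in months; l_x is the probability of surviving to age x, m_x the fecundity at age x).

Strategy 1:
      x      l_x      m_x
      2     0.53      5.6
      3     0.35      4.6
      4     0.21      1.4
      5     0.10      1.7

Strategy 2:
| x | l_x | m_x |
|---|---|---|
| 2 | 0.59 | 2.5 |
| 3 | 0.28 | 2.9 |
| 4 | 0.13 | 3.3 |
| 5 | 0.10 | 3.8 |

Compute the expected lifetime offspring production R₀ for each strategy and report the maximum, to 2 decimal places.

Strategy 1: R₀ = 0.53×5.6 + 0.35×4.6 + 0.21×1.4 + 0.10×1.7 = 5.0420
Strategy 2: R₀ = 0.59×2.5 + 0.28×2.9 + 0.13×3.3 + 0.10×3.8 = 3.0960
Highest R₀: strategy 1 with 5.0420.

5.04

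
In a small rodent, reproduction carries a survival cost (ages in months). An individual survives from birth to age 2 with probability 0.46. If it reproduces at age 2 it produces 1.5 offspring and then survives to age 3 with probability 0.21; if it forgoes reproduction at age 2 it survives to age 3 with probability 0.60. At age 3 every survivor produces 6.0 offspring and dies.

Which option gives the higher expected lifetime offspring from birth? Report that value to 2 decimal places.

breed at age 2: R₀ = 0.46 × (1.5 + 0.21 × 6.0) = 0.46 × 2.7600 = 1.2696
delay to age 3: R₀ = 0.46 × (0.60 × 6.0) = 0.46 × 3.6000 = 1.6560
Higher: delay to age 3 (1.6560).

1.66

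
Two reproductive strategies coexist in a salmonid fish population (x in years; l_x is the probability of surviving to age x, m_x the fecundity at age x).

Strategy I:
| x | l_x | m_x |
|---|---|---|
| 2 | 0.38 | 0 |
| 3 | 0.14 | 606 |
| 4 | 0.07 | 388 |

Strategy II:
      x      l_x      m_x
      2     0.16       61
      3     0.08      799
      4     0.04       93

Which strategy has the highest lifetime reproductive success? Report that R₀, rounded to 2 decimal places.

Strategy I: R₀ = 0.38×0 + 0.14×606 + 0.07×388 = 112.0000
Strategy II: R₀ = 0.16×61 + 0.08×799 + 0.04×93 = 77.4000
Highest R₀: strategy I with 112.0000.

112.00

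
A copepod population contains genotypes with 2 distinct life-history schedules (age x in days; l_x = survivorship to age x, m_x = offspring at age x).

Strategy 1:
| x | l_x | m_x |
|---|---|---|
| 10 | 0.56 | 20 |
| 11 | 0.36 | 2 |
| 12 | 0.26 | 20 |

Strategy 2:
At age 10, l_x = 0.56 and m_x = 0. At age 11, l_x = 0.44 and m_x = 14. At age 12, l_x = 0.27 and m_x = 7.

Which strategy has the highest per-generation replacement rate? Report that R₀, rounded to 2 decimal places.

17.12

Strategy 1: R₀ = 0.56×20 + 0.36×2 + 0.26×20 = 17.1200
Strategy 2: R₀ = 0.56×0 + 0.44×14 + 0.27×7 = 8.0500
Highest R₀: strategy 1 with 17.1200.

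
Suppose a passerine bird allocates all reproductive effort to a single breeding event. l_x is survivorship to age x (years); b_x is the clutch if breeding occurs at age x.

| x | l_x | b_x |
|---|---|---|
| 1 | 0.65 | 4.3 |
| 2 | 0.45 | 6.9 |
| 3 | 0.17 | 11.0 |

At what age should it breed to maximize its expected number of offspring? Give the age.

2

Expected offspring if breeding at age x = l_x × b_x:
  age 1: 0.65 × 4.3 = 2.795
  age 2: 0.45 × 6.9 = 3.105
  age 3: 0.17 × 11.0 = 1.870
Maximum at age 2 (3.105).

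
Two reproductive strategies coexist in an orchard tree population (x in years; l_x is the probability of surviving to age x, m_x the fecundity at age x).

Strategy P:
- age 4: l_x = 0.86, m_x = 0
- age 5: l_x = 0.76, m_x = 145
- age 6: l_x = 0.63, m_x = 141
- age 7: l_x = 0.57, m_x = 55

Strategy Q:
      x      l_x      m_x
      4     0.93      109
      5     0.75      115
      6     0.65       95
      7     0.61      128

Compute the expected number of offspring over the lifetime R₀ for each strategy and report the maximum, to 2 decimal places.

Strategy P: R₀ = 0.86×0 + 0.76×145 + 0.63×141 + 0.57×55 = 230.3800
Strategy Q: R₀ = 0.93×109 + 0.75×115 + 0.65×95 + 0.61×128 = 327.4500
Highest R₀: strategy Q with 327.4500.

327.45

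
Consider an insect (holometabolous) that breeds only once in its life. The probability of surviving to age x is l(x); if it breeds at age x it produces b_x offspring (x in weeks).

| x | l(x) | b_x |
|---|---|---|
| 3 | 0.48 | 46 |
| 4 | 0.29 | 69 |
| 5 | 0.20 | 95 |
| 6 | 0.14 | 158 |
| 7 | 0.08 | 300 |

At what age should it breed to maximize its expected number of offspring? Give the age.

7

Expected offspring if breeding at age x = l(x) × b_x:
  age 3: 0.48 × 46 = 22.080
  age 4: 0.29 × 69 = 20.010
  age 5: 0.20 × 95 = 19.000
  age 6: 0.14 × 158 = 22.120
  age 7: 0.08 × 300 = 24.000
Maximum at age 7 (24.000).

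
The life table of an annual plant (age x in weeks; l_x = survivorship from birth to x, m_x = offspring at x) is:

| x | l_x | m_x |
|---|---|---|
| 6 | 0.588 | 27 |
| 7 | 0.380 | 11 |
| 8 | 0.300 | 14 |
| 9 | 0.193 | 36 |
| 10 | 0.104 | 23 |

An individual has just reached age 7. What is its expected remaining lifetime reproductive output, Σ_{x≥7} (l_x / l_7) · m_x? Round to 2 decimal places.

46.63

l_7 = 0.380. Conditional survival from age 7 to x is l_x / l_7.
  x=7: (0.380/0.380) × 11 = 11.0000
  x=8: (0.300/0.380) × 14 = 11.0526
  x=9: (0.193/0.380) × 36 = 18.2842
  x=10: (0.104/0.380) × 23 = 6.2947
Sum = 11.0000 + 11.0526 + 18.2842 + 6.2947 = 46.6316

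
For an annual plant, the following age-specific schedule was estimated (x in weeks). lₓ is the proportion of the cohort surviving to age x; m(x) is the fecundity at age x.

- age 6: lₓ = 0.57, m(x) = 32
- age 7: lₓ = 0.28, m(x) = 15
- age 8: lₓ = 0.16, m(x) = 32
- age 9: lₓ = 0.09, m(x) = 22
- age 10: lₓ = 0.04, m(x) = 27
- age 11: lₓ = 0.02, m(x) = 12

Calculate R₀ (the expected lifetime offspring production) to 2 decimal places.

30.86

R₀ = Σ lₓ m(x):
  age 6: 0.57 × 32 = 18.2400
  age 7: 0.28 × 15 = 4.2000
  age 8: 0.16 × 32 = 5.1200
  age 9: 0.09 × 22 = 1.9800
  age 10: 0.04 × 27 = 1.0800
  age 11: 0.02 × 12 = 0.2400
R₀ = 18.2400 + 4.2000 + 5.1200 + 1.9800 + 1.0800 + 0.2400 = 30.8600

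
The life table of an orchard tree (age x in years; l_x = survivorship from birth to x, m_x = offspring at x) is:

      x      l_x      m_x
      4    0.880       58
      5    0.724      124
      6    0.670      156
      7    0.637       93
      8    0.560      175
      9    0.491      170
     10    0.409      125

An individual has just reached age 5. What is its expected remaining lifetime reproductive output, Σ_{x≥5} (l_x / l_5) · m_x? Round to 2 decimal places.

671.45

l_5 = 0.724. Conditional survival from age 5 to x is l_x / l_5.
  x=5: (0.724/0.724) × 124 = 124.0000
  x=6: (0.670/0.724) × 156 = 144.3646
  x=7: (0.637/0.724) × 93 = 81.8246
  x=8: (0.560/0.724) × 175 = 135.3591
  x=9: (0.491/0.724) × 170 = 115.2901
  x=10: (0.409/0.724) × 125 = 70.6146
Sum = 124.0000 + 144.3646 + 81.8246 + 135.3591 + 115.2901 + 70.6146 = 671.4530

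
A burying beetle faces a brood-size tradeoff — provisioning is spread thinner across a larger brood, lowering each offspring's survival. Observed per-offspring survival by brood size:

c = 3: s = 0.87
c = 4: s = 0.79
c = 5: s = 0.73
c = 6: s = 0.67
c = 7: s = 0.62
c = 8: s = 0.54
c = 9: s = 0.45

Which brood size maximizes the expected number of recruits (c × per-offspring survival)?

7

Expected recruits = c × s(c):
  c=3: 3 × 0.87 = 2.610
  c=4: 4 × 0.79 = 3.160
  c=5: 5 × 0.73 = 3.650
  c=6: 6 × 0.67 = 4.020
  c=7: 7 × 0.62 = 4.340
  c=8: 8 × 0.54 = 4.320
  c=9: 9 × 0.45 = 4.050
Maximum at c = 7 (4.340 recruits).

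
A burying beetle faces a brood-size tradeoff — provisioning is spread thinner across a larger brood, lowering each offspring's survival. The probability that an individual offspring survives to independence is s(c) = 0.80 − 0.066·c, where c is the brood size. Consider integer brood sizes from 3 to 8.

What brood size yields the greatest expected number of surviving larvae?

Expected surviving larvae = c × s(c):
  c=3: 3 × 0.602 = 1.806
  c=4: 4 × 0.536 = 2.144
  c=5: 5 × 0.470 = 2.350
  c=6: 6 × 0.404 = 2.424
  c=7: 7 × 0.338 = 2.366
  c=8: 8 × 0.272 = 2.176
Maximum at c = 6 (2.424 surviving larvae).

6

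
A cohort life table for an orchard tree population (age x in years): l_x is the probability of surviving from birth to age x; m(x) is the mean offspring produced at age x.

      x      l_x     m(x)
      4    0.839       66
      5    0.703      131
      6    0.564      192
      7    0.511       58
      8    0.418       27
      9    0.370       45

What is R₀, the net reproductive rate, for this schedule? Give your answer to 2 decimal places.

R₀ = Σ l_x m(x):
  age 4: 0.839 × 66 = 55.3740
  age 5: 0.703 × 131 = 92.0930
  age 6: 0.564 × 192 = 108.2880
  age 7: 0.511 × 58 = 29.6380
  age 8: 0.418 × 27 = 11.2860
  age 9: 0.370 × 45 = 16.6500
R₀ = 55.3740 + 92.0930 + 108.2880 + 29.6380 + 11.2860 + 16.6500 = 313.3290

313.33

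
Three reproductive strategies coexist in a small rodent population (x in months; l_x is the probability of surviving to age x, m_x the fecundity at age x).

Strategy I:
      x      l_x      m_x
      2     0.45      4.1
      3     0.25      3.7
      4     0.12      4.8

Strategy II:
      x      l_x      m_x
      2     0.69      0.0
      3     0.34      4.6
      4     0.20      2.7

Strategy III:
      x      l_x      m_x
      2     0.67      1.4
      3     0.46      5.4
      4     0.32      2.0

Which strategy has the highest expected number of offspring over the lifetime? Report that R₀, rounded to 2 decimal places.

Strategy I: R₀ = 0.45×4.1 + 0.25×3.7 + 0.12×4.8 = 3.3460
Strategy II: R₀ = 0.69×0.0 + 0.34×4.6 + 0.20×2.7 = 2.1040
Strategy III: R₀ = 0.67×1.4 + 0.46×5.4 + 0.32×2.0 = 4.0620
Highest R₀: strategy III with 4.0620.

4.06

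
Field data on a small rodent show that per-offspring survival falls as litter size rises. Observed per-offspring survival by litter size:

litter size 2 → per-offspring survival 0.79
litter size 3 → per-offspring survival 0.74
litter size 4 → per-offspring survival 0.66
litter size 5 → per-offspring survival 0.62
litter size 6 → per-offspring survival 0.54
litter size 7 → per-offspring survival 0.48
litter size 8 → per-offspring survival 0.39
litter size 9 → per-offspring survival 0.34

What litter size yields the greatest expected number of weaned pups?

Expected weaned pups = c × s(c):
  c=2: 2 × 0.79 = 1.580
  c=3: 3 × 0.74 = 2.220
  c=4: 4 × 0.66 = 2.640
  c=5: 5 × 0.62 = 3.100
  c=6: 6 × 0.54 = 3.240
  c=7: 7 × 0.48 = 3.360
  c=8: 8 × 0.39 = 3.120
  c=9: 9 × 0.34 = 3.060
Maximum at c = 7 (3.360 weaned pups).

7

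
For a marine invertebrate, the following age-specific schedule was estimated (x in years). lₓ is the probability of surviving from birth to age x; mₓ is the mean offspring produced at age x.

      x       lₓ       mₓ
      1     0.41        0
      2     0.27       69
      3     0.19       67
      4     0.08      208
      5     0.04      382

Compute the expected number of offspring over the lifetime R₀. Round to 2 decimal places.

R₀ = Σ lₓ mₓ:
  age 1: 0.41 × 0 = 0.0000
  age 2: 0.27 × 69 = 18.6300
  age 3: 0.19 × 67 = 12.7300
  age 4: 0.08 × 208 = 16.6400
  age 5: 0.04 × 382 = 15.2800
R₀ = 0.0000 + 18.6300 + 12.7300 + 16.6400 + 15.2800 = 63.2800

63.28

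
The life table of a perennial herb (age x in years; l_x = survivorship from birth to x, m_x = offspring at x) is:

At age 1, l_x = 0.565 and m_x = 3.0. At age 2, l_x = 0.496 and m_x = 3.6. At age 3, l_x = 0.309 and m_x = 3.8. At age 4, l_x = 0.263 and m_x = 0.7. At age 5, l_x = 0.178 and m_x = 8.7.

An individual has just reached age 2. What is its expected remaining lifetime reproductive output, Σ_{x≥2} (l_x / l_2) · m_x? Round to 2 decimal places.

l_2 = 0.496. Conditional survival from age 2 to x is l_x / l_2.
  x=2: (0.496/0.496) × 3.6 = 3.6000
  x=3: (0.309/0.496) × 3.8 = 2.3673
  x=4: (0.263/0.496) × 0.7 = 0.3712
  x=5: (0.178/0.496) × 8.7 = 3.1222
Sum = 3.6000 + 2.3673 + 0.3712 + 3.1222 = 9.4607

9.46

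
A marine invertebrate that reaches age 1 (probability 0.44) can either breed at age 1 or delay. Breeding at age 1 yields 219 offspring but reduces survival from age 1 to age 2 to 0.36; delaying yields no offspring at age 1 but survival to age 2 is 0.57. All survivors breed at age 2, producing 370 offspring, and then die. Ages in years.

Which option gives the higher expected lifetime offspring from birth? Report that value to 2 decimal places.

breed at age 1: R₀ = 0.44 × (219 + 0.36 × 370) = 0.44 × 352.2000 = 154.9680
delay to age 2: R₀ = 0.44 × (0.57 × 370) = 0.44 × 210.9000 = 92.7960
Higher: breed at age 1 (154.9680).

154.97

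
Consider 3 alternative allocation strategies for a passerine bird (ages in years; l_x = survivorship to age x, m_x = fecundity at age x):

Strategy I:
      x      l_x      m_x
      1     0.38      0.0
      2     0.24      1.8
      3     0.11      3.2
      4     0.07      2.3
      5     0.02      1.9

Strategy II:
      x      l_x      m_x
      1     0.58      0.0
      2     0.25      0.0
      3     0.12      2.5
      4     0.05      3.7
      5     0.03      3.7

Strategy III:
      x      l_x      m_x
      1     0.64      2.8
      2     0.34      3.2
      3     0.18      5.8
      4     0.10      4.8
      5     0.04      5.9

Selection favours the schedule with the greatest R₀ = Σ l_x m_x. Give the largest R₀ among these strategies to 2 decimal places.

Strategy I: R₀ = 0.38×0.0 + 0.24×1.8 + 0.11×3.2 + 0.07×2.3 + 0.02×1.9 = 0.9830
Strategy II: R₀ = 0.58×0.0 + 0.25×0.0 + 0.12×2.5 + 0.05×3.7 + 0.03×3.7 = 0.5960
Strategy III: R₀ = 0.64×2.8 + 0.34×3.2 + 0.18×5.8 + 0.10×4.8 + 0.04×5.9 = 4.6400
Highest R₀: strategy III with 4.6400.

4.64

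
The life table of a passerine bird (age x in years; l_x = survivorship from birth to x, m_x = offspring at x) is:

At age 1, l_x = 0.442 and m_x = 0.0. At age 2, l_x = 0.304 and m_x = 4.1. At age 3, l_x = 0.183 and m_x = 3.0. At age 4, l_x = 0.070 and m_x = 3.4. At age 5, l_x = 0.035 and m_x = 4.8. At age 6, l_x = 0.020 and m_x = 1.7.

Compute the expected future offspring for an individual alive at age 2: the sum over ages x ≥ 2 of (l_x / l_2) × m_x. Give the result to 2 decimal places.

l_2 = 0.304. Conditional survival from age 2 to x is l_x / l_2.
  x=2: (0.304/0.304) × 4.1 = 4.1000
  x=3: (0.183/0.304) × 3.0 = 1.8059
  x=4: (0.070/0.304) × 3.4 = 0.7829
  x=5: (0.035/0.304) × 4.8 = 0.5526
  x=6: (0.020/0.304) × 1.7 = 0.1118
Sum = 4.1000 + 1.8059 + 0.7829 + 0.5526 + 0.1118 = 7.3533

7.35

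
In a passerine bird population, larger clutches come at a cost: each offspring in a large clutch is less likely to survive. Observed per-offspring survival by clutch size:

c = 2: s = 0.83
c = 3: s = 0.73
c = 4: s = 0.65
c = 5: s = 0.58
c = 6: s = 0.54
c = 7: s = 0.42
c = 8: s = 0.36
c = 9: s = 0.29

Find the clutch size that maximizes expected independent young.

Expected independent young = c × s(c):
  c=2: 2 × 0.83 = 1.660
  c=3: 3 × 0.73 = 2.190
  c=4: 4 × 0.65 = 2.600
  c=5: 5 × 0.58 = 2.900
  c=6: 6 × 0.54 = 3.240
  c=7: 7 × 0.42 = 2.940
  c=8: 8 × 0.36 = 2.880
  c=9: 9 × 0.29 = 2.610
Maximum at c = 6 (3.240 independent young).

6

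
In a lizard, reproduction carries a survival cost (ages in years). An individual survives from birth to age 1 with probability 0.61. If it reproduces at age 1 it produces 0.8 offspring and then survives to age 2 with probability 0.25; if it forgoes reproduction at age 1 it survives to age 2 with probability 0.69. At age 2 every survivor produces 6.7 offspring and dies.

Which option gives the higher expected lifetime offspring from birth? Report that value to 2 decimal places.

2.82

breed at age 1: R₀ = 0.61 × (0.8 + 0.25 × 6.7) = 0.61 × 2.4750 = 1.5097
delay to age 2: R₀ = 0.61 × (0.69 × 6.7) = 0.61 × 4.6230 = 2.8200
Higher: delay to age 2 (2.8200).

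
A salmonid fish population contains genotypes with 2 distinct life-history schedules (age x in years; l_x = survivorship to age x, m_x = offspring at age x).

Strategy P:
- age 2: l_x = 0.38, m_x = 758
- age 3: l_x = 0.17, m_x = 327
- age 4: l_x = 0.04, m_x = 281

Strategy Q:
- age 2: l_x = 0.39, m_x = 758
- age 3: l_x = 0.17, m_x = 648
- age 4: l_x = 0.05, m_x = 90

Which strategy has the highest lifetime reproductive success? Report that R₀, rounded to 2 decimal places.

Strategy P: R₀ = 0.38×758 + 0.17×327 + 0.04×281 = 354.8700
Strategy Q: R₀ = 0.39×758 + 0.17×648 + 0.05×90 = 410.2800
Highest R₀: strategy Q with 410.2800.

410.28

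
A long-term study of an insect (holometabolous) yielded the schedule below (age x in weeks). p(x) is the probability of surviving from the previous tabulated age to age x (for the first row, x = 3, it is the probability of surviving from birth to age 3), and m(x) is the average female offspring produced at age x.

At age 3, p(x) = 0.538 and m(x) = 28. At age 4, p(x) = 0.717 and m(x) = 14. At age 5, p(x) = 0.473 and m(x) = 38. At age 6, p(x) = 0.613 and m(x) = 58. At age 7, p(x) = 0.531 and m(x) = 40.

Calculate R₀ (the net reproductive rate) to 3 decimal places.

36.261

Survivorship from birth: l_x = p_3·p_4·…·p_x.
  l_3 = 0.53800
  l_4 = 0.38575
  l_5 = 0.18246
  l_6 = 0.11185
  l_7 = 0.05939
R₀ = Σ l_x m(x):
  age 3: 0.53800 × 28 = 15.0640
  age 4: 0.38575 × 14 = 5.4005
  age 5: 0.18246 × 38 = 6.9335
  age 6: 0.11185 × 58 = 6.4873
  age 7: 0.05939 × 40 = 2.3756
R₀ = 15.0640 + 5.4005 + 6.9335 + 6.4873 + 2.3756 = 36.2609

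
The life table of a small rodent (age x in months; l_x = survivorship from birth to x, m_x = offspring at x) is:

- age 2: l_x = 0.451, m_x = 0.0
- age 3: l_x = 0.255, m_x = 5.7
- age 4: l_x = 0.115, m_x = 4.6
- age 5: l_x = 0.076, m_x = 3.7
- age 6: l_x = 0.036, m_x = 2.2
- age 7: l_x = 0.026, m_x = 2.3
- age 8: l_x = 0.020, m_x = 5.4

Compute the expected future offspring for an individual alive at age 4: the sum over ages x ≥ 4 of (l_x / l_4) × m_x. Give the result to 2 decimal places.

l_4 = 0.115. Conditional survival from age 4 to x is l_x / l_4.
  x=4: (0.115/0.115) × 4.6 = 4.6000
  x=5: (0.076/0.115) × 3.7 = 2.4452
  x=6: (0.036/0.115) × 2.2 = 0.6887
  x=7: (0.026/0.115) × 2.3 = 0.5200
  x=8: (0.020/0.115) × 5.4 = 0.9391
Sum = 4.6000 + 2.4452 + 0.6887 + 0.5200 + 0.9391 = 9.1930

9.19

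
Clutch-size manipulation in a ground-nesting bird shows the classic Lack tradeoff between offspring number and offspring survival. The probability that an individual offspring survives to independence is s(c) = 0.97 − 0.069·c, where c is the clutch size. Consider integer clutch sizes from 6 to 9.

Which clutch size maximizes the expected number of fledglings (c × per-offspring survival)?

7

Expected fledglings = c × s(c):
  c=6: 6 × 0.556 = 3.336
  c=7: 7 × 0.487 = 3.409
  c=8: 8 × 0.418 = 3.344
  c=9: 9 × 0.349 = 3.141
Maximum at c = 7 (3.409 fledglings).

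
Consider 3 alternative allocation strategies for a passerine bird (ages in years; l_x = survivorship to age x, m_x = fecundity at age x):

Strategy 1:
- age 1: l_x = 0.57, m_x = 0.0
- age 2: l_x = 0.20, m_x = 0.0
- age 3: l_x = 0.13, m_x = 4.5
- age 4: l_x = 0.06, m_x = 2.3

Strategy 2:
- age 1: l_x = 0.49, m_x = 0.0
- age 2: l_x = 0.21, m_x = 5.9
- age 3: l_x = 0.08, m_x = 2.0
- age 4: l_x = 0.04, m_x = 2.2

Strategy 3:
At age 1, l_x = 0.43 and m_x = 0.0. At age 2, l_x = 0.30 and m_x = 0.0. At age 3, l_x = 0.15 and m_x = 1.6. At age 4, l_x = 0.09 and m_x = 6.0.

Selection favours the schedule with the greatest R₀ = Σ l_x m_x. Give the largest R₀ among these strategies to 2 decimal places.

1.49

Strategy 1: R₀ = 0.57×0.0 + 0.20×0.0 + 0.13×4.5 + 0.06×2.3 = 0.7230
Strategy 2: R₀ = 0.49×0.0 + 0.21×5.9 + 0.08×2.0 + 0.04×2.2 = 1.4870
Strategy 3: R₀ = 0.43×0.0 + 0.30×0.0 + 0.15×1.6 + 0.09×6.0 = 0.7800
Highest R₀: strategy 2 with 1.4870.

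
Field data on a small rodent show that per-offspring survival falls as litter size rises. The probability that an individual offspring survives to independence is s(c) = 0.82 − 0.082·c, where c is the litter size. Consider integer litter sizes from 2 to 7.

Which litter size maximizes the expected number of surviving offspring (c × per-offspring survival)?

Expected surviving offspring = c × s(c):
  c=2: 2 × 0.656 = 1.312
  c=3: 3 × 0.574 = 1.722
  c=4: 4 × 0.492 = 1.968
  c=5: 5 × 0.410 = 2.050
  c=6: 6 × 0.328 = 1.968
  c=7: 7 × 0.246 = 1.722
Maximum at c = 5 (2.050 surviving offspring).

5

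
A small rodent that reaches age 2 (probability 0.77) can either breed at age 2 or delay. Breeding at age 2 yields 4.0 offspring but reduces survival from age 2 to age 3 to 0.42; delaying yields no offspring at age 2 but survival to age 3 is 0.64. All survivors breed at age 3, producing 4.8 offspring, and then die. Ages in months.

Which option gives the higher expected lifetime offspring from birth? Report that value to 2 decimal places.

4.63

breed at age 2: R₀ = 0.77 × (4.0 + 0.42 × 4.8) = 0.77 × 6.0160 = 4.6323
delay to age 3: R₀ = 0.77 × (0.64 × 4.8) = 0.77 × 3.0720 = 2.3654
Higher: breed at age 2 (4.6323).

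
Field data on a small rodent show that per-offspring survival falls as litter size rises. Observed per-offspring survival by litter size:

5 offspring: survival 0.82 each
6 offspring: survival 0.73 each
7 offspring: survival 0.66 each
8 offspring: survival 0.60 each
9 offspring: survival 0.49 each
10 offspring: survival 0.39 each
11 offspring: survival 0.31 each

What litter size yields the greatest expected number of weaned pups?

Expected weaned pups = c × s(c):
  c=5: 5 × 0.82 = 4.100
  c=6: 6 × 0.73 = 4.380
  c=7: 7 × 0.66 = 4.620
  c=8: 8 × 0.60 = 4.800
  c=9: 9 × 0.49 = 4.410
  c=10: 10 × 0.39 = 3.900
  c=11: 11 × 0.31 = 3.410
Maximum at c = 8 (4.800 weaned pups).

8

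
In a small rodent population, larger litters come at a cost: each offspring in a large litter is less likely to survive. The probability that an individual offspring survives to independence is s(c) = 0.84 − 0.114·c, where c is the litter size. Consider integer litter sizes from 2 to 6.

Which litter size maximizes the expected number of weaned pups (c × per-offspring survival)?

4

Expected weaned pups = c × s(c):
  c=2: 2 × 0.612 = 1.224
  c=3: 3 × 0.498 = 1.494
  c=4: 4 × 0.384 = 1.536
  c=5: 5 × 0.270 = 1.350
  c=6: 6 × 0.156 = 0.936
Maximum at c = 4 (1.536 weaned pups).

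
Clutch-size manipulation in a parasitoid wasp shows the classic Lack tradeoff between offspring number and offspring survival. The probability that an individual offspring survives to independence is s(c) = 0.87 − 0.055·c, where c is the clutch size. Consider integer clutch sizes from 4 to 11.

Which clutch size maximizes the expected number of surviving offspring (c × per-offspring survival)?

8

Expected surviving offspring = c × s(c):
  c=4: 4 × 0.650 = 2.600
  c=5: 5 × 0.595 = 2.975
  c=6: 6 × 0.540 = 3.240
  c=7: 7 × 0.485 = 3.395
  c=8: 8 × 0.430 = 3.440
  c=9: 9 × 0.375 = 3.375
  c=10: 10 × 0.320 = 3.200
  c=11: 11 × 0.265 = 2.915
Maximum at c = 8 (3.440 surviving offspring).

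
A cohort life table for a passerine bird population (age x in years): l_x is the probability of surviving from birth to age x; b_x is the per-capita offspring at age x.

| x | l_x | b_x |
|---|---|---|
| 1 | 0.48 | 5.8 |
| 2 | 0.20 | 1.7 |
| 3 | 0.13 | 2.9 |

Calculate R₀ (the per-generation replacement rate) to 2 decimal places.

R₀ = Σ l_x b_x:
  age 1: 0.48 × 5.8 = 2.7840
  age 2: 0.20 × 1.7 = 0.3400
  age 3: 0.13 × 2.9 = 0.3770
R₀ = 2.7840 + 0.3400 + 0.3770 = 3.5010

3.50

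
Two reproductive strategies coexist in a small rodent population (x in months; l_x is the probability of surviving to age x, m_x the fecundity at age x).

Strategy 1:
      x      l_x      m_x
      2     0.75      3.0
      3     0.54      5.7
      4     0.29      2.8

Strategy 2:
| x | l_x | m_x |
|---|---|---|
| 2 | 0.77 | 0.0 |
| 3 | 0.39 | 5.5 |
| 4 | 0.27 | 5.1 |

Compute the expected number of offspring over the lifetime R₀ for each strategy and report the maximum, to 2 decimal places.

6.14

Strategy 1: R₀ = 0.75×3.0 + 0.54×5.7 + 0.29×2.8 = 6.1400
Strategy 2: R₀ = 0.77×0.0 + 0.39×5.5 + 0.27×5.1 = 3.5220
Highest R₀: strategy 1 with 6.1400.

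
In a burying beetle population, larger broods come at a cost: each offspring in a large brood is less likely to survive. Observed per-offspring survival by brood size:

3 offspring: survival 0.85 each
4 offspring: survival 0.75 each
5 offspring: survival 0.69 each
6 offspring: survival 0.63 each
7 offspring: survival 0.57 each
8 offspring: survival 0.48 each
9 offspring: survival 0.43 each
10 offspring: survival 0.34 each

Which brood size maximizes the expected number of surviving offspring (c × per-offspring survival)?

Expected surviving offspring = c × s(c):
  c=3: 3 × 0.85 = 2.550
  c=4: 4 × 0.75 = 3.000
  c=5: 5 × 0.69 = 3.450
  c=6: 6 × 0.63 = 3.780
  c=7: 7 × 0.57 = 3.990
  c=8: 8 × 0.48 = 3.840
  c=9: 9 × 0.43 = 3.870
  c=10: 10 × 0.34 = 3.400
Maximum at c = 7 (3.990 surviving offspring).

7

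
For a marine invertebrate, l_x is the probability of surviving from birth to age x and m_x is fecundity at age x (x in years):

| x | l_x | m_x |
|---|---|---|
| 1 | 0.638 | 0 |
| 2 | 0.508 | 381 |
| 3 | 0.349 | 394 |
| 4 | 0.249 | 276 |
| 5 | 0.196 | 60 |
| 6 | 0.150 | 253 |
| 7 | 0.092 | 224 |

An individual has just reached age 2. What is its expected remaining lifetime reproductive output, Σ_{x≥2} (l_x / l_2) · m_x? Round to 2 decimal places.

l_2 = 0.508. Conditional survival from age 2 to x is l_x / l_2.
  x=2: (0.508/0.508) × 381 = 381.0000
  x=3: (0.349/0.508) × 394 = 270.6811
  x=4: (0.249/0.508) × 276 = 135.2835
  x=5: (0.196/0.508) × 60 = 23.1496
  x=6: (0.150/0.508) × 253 = 74.7047
  x=7: (0.092/0.508) × 224 = 40.5669
Sum = 381.0000 + 270.6811 + 135.2835 + 23.1496 + 74.7047 + 40.5669 = 925.3858

925.39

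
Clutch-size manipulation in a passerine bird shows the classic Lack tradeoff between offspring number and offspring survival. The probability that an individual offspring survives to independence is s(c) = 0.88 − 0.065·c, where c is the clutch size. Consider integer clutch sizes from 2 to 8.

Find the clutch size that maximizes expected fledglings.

Expected fledglings = c × s(c):
  c=2: 2 × 0.750 = 1.500
  c=3: 3 × 0.685 = 2.055
  c=4: 4 × 0.620 = 2.480
  c=5: 5 × 0.555 = 2.775
  c=6: 6 × 0.490 = 2.940
  c=7: 7 × 0.425 = 2.975
  c=8: 8 × 0.360 = 2.880
Maximum at c = 7 (2.975 fledglings).

7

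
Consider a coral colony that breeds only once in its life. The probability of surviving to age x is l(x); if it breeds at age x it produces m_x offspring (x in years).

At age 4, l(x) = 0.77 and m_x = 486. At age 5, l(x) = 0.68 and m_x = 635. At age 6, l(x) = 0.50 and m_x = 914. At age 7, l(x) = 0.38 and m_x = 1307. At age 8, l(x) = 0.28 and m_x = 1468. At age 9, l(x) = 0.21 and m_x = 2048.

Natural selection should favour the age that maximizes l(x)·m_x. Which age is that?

7

Expected offspring if breeding at age x = l(x) × m_x:
  age 4: 0.77 × 486 = 374.220
  age 5: 0.68 × 635 = 431.800
  age 6: 0.50 × 914 = 457.000
  age 7: 0.38 × 1307 = 496.660
  age 8: 0.28 × 1468 = 411.040
  age 9: 0.21 × 2048 = 430.080
Maximum at age 7 (496.660).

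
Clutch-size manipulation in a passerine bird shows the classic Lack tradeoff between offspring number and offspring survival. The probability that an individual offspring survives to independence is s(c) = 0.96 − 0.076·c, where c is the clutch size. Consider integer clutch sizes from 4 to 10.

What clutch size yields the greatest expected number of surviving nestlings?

Expected surviving nestlings = c × s(c):
  c=4: 4 × 0.656 = 2.624
  c=5: 5 × 0.580 = 2.900
  c=6: 6 × 0.504 = 3.024
  c=7: 7 × 0.428 = 2.996
  c=8: 8 × 0.352 = 2.816
  c=9: 9 × 0.276 = 2.484
  c=10: 10 × 0.200 = 2.000
Maximum at c = 6 (3.024 surviving nestlings).

6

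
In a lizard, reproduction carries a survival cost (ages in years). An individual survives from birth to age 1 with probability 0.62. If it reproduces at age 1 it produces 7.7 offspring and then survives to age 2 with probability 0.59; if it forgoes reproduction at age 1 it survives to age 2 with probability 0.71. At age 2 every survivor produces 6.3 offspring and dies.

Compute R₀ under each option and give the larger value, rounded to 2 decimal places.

7.08

breed at age 1: R₀ = 0.62 × (7.7 + 0.59 × 6.3) = 0.62 × 11.4170 = 7.0785
delay to age 2: R₀ = 0.62 × (0.71 × 6.3) = 0.62 × 4.4730 = 2.7733
Higher: breed at age 1 (7.0785).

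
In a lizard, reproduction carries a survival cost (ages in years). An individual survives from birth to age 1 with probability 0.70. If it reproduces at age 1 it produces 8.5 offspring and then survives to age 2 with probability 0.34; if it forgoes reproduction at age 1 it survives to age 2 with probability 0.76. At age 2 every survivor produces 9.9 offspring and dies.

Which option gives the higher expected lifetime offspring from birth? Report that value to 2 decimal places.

8.31

breed at age 1: R₀ = 0.70 × (8.5 + 0.34 × 9.9) = 0.70 × 11.8660 = 8.3062
delay to age 2: R₀ = 0.70 × (0.76 × 9.9) = 0.70 × 7.5240 = 5.2668
Higher: breed at age 1 (8.3062).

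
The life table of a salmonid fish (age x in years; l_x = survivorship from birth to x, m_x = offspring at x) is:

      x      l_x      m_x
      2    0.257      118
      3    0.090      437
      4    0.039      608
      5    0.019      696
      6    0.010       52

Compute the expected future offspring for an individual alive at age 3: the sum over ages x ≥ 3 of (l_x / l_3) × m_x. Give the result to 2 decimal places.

l_3 = 0.090. Conditional survival from age 3 to x is l_x / l_3.
  x=3: (0.090/0.090) × 437 = 437.0000
  x=4: (0.039/0.090) × 608 = 263.4667
  x=5: (0.019/0.090) × 696 = 146.9333
  x=6: (0.010/0.090) × 52 = 5.7778
Sum = 437.0000 + 263.4667 + 146.9333 + 5.7778 = 853.1778

853.18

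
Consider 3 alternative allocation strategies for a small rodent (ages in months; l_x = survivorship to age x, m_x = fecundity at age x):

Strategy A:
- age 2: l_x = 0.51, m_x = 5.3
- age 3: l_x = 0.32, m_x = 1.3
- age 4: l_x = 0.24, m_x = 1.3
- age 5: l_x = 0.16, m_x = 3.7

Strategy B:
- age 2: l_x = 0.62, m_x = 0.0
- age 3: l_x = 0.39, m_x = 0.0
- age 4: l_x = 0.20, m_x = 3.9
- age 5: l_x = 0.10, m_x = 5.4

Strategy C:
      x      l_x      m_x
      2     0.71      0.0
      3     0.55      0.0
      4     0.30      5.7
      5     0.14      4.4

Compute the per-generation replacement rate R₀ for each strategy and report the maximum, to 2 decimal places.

4.02

Strategy A: R₀ = 0.51×5.3 + 0.32×1.3 + 0.24×1.3 + 0.16×3.7 = 4.0230
Strategy B: R₀ = 0.62×0.0 + 0.39×0.0 + 0.20×3.9 + 0.10×5.4 = 1.3200
Strategy C: R₀ = 0.71×0.0 + 0.55×0.0 + 0.30×5.7 + 0.14×4.4 = 2.3260
Highest R₀: strategy A with 4.0230.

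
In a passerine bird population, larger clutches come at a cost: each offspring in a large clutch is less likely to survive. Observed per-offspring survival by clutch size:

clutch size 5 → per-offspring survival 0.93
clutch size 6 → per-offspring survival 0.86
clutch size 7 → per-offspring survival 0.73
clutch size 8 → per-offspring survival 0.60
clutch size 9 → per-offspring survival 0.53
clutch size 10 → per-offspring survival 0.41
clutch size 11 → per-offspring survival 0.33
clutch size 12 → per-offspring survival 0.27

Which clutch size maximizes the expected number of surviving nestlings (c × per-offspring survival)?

Expected surviving nestlings = c × s(c):
  c=5: 5 × 0.93 = 4.650
  c=6: 6 × 0.86 = 5.160
  c=7: 7 × 0.73 = 5.110
  c=8: 8 × 0.60 = 4.800
  c=9: 9 × 0.53 = 4.770
  c=10: 10 × 0.41 = 4.100
  c=11: 11 × 0.33 = 3.630
  c=12: 12 × 0.27 = 3.240
Maximum at c = 6 (5.160 surviving nestlings).

6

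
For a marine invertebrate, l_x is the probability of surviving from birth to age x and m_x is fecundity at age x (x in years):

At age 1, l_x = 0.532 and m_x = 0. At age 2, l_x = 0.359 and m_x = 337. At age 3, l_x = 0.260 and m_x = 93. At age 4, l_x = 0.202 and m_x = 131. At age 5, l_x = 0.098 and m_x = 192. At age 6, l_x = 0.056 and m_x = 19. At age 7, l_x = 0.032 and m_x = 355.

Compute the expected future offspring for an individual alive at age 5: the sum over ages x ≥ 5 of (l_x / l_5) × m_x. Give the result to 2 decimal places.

318.78

l_5 = 0.098. Conditional survival from age 5 to x is l_x / l_5.
  x=5: (0.098/0.098) × 192 = 192.0000
  x=6: (0.056/0.098) × 19 = 10.8571
  x=7: (0.032/0.098) × 355 = 115.9184
Sum = 192.0000 + 10.8571 + 115.9184 = 318.7755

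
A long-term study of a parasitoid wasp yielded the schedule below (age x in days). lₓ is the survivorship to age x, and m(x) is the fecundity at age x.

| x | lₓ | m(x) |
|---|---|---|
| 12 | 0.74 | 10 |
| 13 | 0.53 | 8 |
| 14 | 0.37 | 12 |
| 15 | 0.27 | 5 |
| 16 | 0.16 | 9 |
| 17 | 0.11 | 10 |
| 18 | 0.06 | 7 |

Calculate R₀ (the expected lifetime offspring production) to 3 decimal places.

20.390

R₀ = Σ lₓ m(x):
  age 12: 0.74 × 10 = 7.4000
  age 13: 0.53 × 8 = 4.2400
  age 14: 0.37 × 12 = 4.4400
  age 15: 0.27 × 5 = 1.3500
  age 16: 0.16 × 9 = 1.4400
  age 17: 0.11 × 10 = 1.1000
  age 18: 0.06 × 7 = 0.4200
R₀ = 7.4000 + 4.2400 + 4.4400 + 1.3500 + 1.4400 + 1.1000 + 0.4200 = 20.3900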